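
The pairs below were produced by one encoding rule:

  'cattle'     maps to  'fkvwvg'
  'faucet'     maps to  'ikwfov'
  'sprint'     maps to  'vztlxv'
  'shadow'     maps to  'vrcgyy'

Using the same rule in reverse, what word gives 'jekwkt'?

It's a Vigenère-style cipher with numeric key [3,10,2]: position i shifts by key[i mod 3].
Decoding jekwkt: j−3=g, e−10=u, k−2=i, w−3=t, k−10=a, t−2=r.

guitar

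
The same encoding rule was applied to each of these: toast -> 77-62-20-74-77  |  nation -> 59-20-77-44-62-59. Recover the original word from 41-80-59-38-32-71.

hunger

t(#20)→77 and o(#15)→62: differences scale by 3, so n = 3·pos + 17. The formula is n = 3×(alphabet index, a=1) + 17.
Undoing it on 41-80-59-38-32-71: 41→(41−17)÷3=8=h, 80→(80−17)÷3=21=u, 59→(59−17)÷3=14=n, 38→(38−17)÷3=7=g, 32→(32−17)÷3=5=e, 71→(71−17)÷3=18=r.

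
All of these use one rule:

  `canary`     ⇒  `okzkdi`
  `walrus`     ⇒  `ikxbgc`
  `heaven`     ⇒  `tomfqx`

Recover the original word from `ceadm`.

quota

Shifts by position in canary: pos 0: c→o (+12), pos 1: a→k (+10), pos 2: n→z (+12), pos 3: a→k (+10) — repeating every 2. A repeating key of period 2 is used — shifts +12, +10 over and over.
Decoding ceadm: c−12=q, e−10=u, a−12=o, d−10=t, m−12=a.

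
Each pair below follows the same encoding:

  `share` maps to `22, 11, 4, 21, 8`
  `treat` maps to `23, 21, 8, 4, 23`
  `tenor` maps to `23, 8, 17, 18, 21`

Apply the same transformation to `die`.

7, 12, 8

Each letter is replaced by its alphabet position (a=1..z=26) + 3.
On die: d=4→7, i=9→12, e=5→8.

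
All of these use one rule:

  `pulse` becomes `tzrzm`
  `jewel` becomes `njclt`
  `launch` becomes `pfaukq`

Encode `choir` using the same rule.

gmupz

In pulse: p→t is +4, u→z is +5, l→r is +6, s→z is +7 — the shift increases by 1 each position. The shift increases by 1 at each position, starting from +4: 4, 5, 6, ….
On choir: c+4=g, h+5=m, o+6=u, i+7=p, r+8=z.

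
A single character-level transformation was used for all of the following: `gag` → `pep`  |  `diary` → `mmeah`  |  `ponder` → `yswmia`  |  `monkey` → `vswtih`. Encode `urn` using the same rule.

yaw

The shift depends on letter class: consonant g→p is +9, but vowel a→e is +4. Vowels shift forward by 4 and consonants shift forward by 9.
On urn: u(vowel)+4=y, r(cons)+9=a, n(cons)+9=w.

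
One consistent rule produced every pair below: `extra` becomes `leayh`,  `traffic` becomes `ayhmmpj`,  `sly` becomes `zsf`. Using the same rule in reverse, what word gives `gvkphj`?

Compare letters: e→l is +7, x→e is +7, t→a is +7 — a constant shift. Every letter moves 7 places later in the alphabet, wrapping around z→a.
Undoing it on gvkphj: g−7=z, v−7=o, k−7=d, p−7=i, h−7=a, j−7=c.

zodiac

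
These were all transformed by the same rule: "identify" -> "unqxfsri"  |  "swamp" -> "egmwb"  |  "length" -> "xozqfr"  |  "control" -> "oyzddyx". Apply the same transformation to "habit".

Shifts by position in identify: pos 0: i→u (+12), pos 1: d→n (+10), pos 2: e→q (+12), pos 3: n→x (+10) — repeating every 2. It's a Vigenère-style cipher with numeric key [12,10]: position i shifts by key[i mod 2].
Applying it to habit: h+12=t, a+10=k, b+12=n, i+10=s, t+12=f.

tknsf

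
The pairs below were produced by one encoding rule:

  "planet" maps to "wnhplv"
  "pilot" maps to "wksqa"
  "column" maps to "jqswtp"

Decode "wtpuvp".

Shifts by position in planet: pos 0: p→w (+7), pos 1: l→n (+2), pos 2: a→h (+7), pos 3: n→p (+2) — repeating every 2. It's a Vigenère-style cipher with numeric key [7,2]: position i shifts by key[i mod 2].
Undoing it on wtpuvp: w−7=p, t−2=r, p−7=i, u−2=s, v−7=o, p−2=n.

prison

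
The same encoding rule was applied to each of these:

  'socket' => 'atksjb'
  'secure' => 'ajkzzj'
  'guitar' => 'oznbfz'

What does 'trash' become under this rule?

The shift depends on letter class: consonant s→a is +8, but vowel o→t is +5. Vowels shift forward by 5 and consonants shift forward by 8.
Applying it to trash: t(cons)+8=b, r(cons)+8=z, a(vowel)+5=f, s(cons)+8=a, h(cons)+8=p.

bzfap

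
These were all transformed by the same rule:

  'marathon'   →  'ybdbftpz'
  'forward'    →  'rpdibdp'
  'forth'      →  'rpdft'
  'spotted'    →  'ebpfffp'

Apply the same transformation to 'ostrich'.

The shift depends on letter class: consonant m→y is +12, but vowel a→b is +1. Vowels shift forward by 1 and consonants shift forward by 12.
On ostrich: o(vowel)+1=p, s(cons)+12=e, t(cons)+12=f, r(cons)+12=d, i(vowel)+1=j, c(cons)+12=o, h(cons)+12=t.

pefdjot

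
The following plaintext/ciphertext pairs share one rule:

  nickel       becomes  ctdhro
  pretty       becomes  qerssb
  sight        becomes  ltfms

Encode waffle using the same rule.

npyyor

n(13)→c(2) and i(8)→t(19) fit y≡7x+15 (mod 26); the inverse of 7 mod 26 is 15. Each letter's alphabet position (a=0..z=25) is mapped through 7·x+15 mod 26 — an affine cipher.
Applying it to waffle: w(22)→7·22+15≡13=n; a(0)→7·0+15≡15=p; f(5)→7·5+15≡24=y; f(5)→7·5+15≡24=y; l(11)→7·11+15≡14=o; e(4)→7·4+15≡17=r (all mod 26).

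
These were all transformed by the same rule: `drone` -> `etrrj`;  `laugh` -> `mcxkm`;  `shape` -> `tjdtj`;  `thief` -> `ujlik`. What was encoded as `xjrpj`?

whole

The shift increases by 1 at each position, starting from +1: 1, 2, 3, ….
Undoing it on xjrpj: x−1=w, j−2=h, r−3=o, p−4=l, j−5=e.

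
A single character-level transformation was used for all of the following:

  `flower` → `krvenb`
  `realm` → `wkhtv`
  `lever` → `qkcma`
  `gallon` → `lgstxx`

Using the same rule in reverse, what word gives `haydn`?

curve

In flower: f→k is +5, l→r is +6, o→v is +7, w→e is +8 — the shift increases by 1 each position. The shift increases by 1 at each position, starting from +5: 5, 6, 7, ….
Reversing it on haydn: h−5=c, a−6=u, y−7=r, d−8=v, n−9=e.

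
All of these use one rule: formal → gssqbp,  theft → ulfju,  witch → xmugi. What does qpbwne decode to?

It's a Vigenère-style cipher with numeric key [1,4]: position i shifts by key[i mod 2].
Decoding qpbwne: q−1=p, p−4=l, b−1=a, w−4=s, n−1=m, e−4=a.

plasma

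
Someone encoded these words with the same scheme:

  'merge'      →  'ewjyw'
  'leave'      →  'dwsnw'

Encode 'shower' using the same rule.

Compare letters: m→e is +18, e→w is +18, r→j is +18 — a constant shift. Every letter moves 18 places later in the alphabet, wrapping around z→a.
On shower: s+18=k, h+18=z, o+18=g, w+18=o, e+18=w, r+18=j.

kzgowj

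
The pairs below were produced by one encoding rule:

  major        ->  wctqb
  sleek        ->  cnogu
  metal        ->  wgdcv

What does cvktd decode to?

It's a Vigenère-style cipher with numeric key [10,2]: position i shifts by key[i mod 2].
Reversing it on cvktd: c−10=s, v−2=t, k−10=a, t−2=r, d−10=t.

start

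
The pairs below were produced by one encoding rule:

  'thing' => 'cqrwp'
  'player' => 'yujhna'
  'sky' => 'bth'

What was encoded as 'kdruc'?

built

Compare letters: t→c is +9, h→q is +9, i→r is +9 — a constant shift. It's a constant shift of +9 (ROT9).
Reversing it on kdruc: k−9=b, d−9=u, r−9=i, u−9=l, c−9=t.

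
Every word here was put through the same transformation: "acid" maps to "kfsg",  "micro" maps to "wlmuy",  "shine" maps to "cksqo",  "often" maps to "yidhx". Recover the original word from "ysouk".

opera

Shifts by position in acid: pos 0: a→k (+10), pos 1: c→f (+3), pos 2: i→s (+10), pos 3: d→g (+3) — repeating every 2. The shifts repeat in a cycle of length 2: positions 0,1,… shift by +10, +3, then the pattern repeats.
Decoding ysouk: y−10=o, s−3=p, o−10=e, u−3=r, k−10=a.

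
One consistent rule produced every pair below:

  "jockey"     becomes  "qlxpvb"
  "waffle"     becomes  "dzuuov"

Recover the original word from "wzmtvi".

Each pair mirrors across the alphabet (j↔q, o↔l, c↔x): positions sum to 25. Letters are reflected about the middle of the alphabet (position → 25−position): Atbash.
Decoding wzmtvi: w↔d, z↔a, m↔n, t↔g, v↔e, i↔r.

danger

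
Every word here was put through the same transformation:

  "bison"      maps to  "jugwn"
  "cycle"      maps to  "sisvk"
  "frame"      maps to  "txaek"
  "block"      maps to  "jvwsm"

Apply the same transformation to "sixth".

b(1)→j(9) and i(8)→u(20) fit y≡9x+0 (mod 26); the inverse of 9 mod 26 is 3. Each letter's alphabet position (a=0..z=25) is mapped through 9·x+0 mod 26 — an affine cipher.
For sixth: s(18)→9·18+0≡6=g; i(8)→9·8+0≡20=u; x(23)→9·23+0≡25=z; t(19)→9·19+0≡15=p; h(7)→9·7+0≡11=l (all mod 26).

guzpl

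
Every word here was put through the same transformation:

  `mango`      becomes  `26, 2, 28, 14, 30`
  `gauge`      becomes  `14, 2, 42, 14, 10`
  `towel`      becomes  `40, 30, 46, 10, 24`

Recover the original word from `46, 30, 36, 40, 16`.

m(#13)→26 and a(#1)→2: differences scale by 2, so n = 2·pos + 0. Each letter becomes 2×(its alphabet position, a=1..z=26).
Decoding 46, 30, 36, 40, 16: 46→(46−0)÷2=23=w, 30→(30−0)÷2=15=o, 36→(36−0)÷2=18=r, 40→(40−0)÷2=20=t, 16→(16−0)÷2=8=h.

worth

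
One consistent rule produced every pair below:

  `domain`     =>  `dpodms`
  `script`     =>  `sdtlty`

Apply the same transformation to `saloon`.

sbnrss

In domain: d→d is +0, o→p is +1, m→o is +2, a→d is +3 — the shift increases by 1 each position. The shift increases by 1 at each position, starting from +0: 0, 1, 2, ….
Applying it to saloon: s+0=s, a+1=b, l+2=n, o+3=r, o+4=s, n+5=s.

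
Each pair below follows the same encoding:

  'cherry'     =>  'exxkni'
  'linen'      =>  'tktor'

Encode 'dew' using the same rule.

The output letters match the input read backwards, each shifted +6: cherry reversed is yrrehc. Two steps: reverse the string, then apply a Caesar shift of +6.
On dew: reverse → wed; then shift: w+6=c, e+6=k, d+6=j.

ckj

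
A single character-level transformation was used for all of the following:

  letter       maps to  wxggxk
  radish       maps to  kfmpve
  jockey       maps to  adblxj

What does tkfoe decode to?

graph

l(11)→w(22) and e(4)→x(23) fit y≡11x+5 (mod 26); the inverse of 11 mod 26 is 19. Each letter's alphabet position (a=0..z=25) is mapped through 11·x+5 mod 26 — an affine cipher.
Reversing it on tkfoe: t(19)→19·(19−5)≡6=g; k(10)→19·(10−5)≡17=r; f(5)→19·(5−5)≡0=a; o(14)→19·(14−5)≡15=p; e(4)→19·(4−5)≡7=h (all mod 26).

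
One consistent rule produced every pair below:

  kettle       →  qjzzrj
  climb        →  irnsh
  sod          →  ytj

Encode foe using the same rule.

ltj

The rule splits by letter class: vowels +5, consonants +6.
On foe: f(cons)+6=l, o(vowel)+5=t, e(vowel)+5=j.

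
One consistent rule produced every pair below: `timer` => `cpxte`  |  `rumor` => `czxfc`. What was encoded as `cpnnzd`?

Read the word backwards and shift each letter +11.
Undoing it on cpnnzd: shift back: c−11=r, p−11=e, n−11=c, n−11=c, z−11=o, d−11=s → reccos; then reverse → soccer.

soccer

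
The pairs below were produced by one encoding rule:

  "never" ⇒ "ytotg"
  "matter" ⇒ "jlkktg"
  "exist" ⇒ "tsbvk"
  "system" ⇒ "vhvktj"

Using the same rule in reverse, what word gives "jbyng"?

n(13)→y(24) and e(4)→t(19) fit y≡15x+11 (mod 26); the inverse of 15 mod 26 is 7. This is an affine cipher: with a=0,…,z=25, each position x becomes (15x+11) mod 26.
Undoing it on jbyng: j(9)→7·(9−11)≡12=m; b(1)→7·(1−11)≡8=i; y(24)→7·(24−11)≡13=n; n(13)→7·(13−11)≡14=o; g(6)→7·(6−11)≡17=r (all mod 26).

minor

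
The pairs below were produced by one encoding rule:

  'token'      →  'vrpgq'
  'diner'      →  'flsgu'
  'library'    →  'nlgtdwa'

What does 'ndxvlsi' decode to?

Shifts by position in token: pos 0: t→v (+2), pos 1: o→r (+3), pos 2: k→p (+5), pos 3: e→g (+2), pos 4: n→q (+3) — repeating every 3. It's a Vigenère-style cipher with numeric key [2,3,5]: position i shifts by key[i mod 3].
Undoing it on ndxvlsi: n−2=l, d−3=a, x−5=s, v−2=t, l−3=i, s−5=n, i−2=g.

lasting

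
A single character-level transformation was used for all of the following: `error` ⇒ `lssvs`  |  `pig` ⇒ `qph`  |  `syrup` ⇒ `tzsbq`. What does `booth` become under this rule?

The shift depends on letter class: consonant r→s is +1, but vowel e→l is +7. Two shifts are in play — +7 for a/e/i/o/u, +1 for every other letter.
For booth: b(cons)+1=c, o(vowel)+7=v, o(vowel)+7=v, t(cons)+1=u, h(cons)+1=i.

cvvui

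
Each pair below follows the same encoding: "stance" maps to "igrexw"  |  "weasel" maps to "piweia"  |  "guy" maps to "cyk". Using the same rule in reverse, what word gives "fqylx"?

The word is reversed, then every letter is shifted forward by 4.
Undoing it on fqylx: shift back: f−4=b, q−4=m, y−4=u, l−4=h, x−4=t → bmuht; then reverse → thumb.

thumb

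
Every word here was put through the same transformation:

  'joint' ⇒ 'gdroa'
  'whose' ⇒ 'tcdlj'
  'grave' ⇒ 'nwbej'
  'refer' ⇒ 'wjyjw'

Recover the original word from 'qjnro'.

j(9)→g(6) and o(14)→d(3) fit y≡15x+1 (mod 26); the inverse of 15 mod 26 is 7. Treating letters as 0–25, the rule is x ↦ 15x + 1 (mod 26).
Reversing it on qjnro: q(16)→7·(16−1)≡1=b; j(9)→7·(9−1)≡4=e; n(13)→7·(13−1)≡6=g; r(17)→7·(17−1)≡8=i; o(14)→7·(14−1)≡13=n (all mod 26).

begin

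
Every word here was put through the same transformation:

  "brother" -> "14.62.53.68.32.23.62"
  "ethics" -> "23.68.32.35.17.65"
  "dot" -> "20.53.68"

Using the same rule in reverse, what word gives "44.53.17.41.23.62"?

With a=1..z=26, the number is 3·pos + 8.
Undoing it on 44.53.17.41.23.62: 44→(44−8)÷3=12=l, 53→(53−8)÷3=15=o, 17→(17−8)÷3=3=c, 41→(41−8)÷3=11=k, 23→(23−8)÷3=5=e, 62→(62−8)÷3=18=r.

locker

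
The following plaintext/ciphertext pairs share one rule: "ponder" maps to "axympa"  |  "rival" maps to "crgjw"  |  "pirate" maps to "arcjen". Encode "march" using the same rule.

xjcls

Shifts by position in ponder: pos 0: p→a (+11), pos 1: o→x (+9), pos 2: n→y (+11), pos 3: d→m (+9) — repeating every 2. A repeating key of period 2 is used — shifts +11, +9 over and over.
Applying it to march: m+11=x, a+9=j, r+11=c, c+9=l, h+11=s.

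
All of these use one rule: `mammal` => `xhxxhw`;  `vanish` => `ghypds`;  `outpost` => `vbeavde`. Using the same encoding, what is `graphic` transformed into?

rchaspn

The shift depends on letter class: consonant m→x is +11, but vowel a→h is +7. Two shifts are in play — +7 for a/e/i/o/u, +11 for every other letter.
On graphic: g(cons)+11=r, r(cons)+11=c, a(vowel)+7=h, p(cons)+11=a, h(cons)+11=s, i(vowel)+7=p, c(cons)+11=n.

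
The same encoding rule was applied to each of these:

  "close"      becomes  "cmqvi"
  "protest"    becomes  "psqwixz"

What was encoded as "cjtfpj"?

In close: c→c is +0, l→m is +1, o→q is +2, s→v is +3 — the shift increases by 1 each position. The shift increases by 1 at each position, starting from +0: 0, 1, 2, ….
Reversing it on cjtfpj: c−0=c, j−1=i, t−2=r, f−3=c, p−4=l, j−5=e.

circle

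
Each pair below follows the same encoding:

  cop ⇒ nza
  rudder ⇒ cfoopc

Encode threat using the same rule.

escple

Each letter is shifted forward by 11 in the alphabet (a Caesar shift of +11).
For threat: t+11=e, h+11=s, r+11=c, e+11=p, a+11=l, t+11=e.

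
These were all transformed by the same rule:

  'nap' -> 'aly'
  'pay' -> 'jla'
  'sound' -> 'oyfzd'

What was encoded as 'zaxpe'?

tempo

Two steps: reverse the string, then apply a Caesar shift of +11.
Reversing it on zaxpe: shift back: z−11=o, a−11=p, x−11=m, p−11=e, e−11=t → opmet; then reverse → tempo.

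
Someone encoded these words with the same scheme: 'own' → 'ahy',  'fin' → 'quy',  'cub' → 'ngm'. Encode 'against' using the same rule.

The shift depends on letter class: consonant w→h is +11, but vowel o→a is +12. Two shifts are in play — +12 for a/e/i/o/u, +11 for every other letter.
On against: a(vowel)+12=m, g(cons)+11=r, a(vowel)+12=m, i(vowel)+12=u, n(cons)+11=y, s(cons)+11=d, t(cons)+11=e.

mrmuyde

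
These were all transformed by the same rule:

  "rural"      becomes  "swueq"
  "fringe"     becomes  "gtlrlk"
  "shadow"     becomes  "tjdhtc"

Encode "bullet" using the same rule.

cwopjz

Each letter shifts forward by (position + 1), i.e. 1, 2, 3, … — the shift grows by one for each successive letter.
Applying it to bullet: b+1=c, u+2=w, l+3=o, l+4=p, e+5=j, t+6=z.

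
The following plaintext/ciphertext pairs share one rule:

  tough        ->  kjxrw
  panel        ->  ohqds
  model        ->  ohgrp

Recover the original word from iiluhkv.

sheriff

The output letters match the input read backwards, each shifted +3: tough reversed is hguot. Two steps: reverse the string, then apply a Caesar shift of +3.
Reversing it on iiluhkv: shift back: i−3=f, i−3=f, l−3=i, u−3=r, h−3=e, k−3=h, v−3=s → ffirehs; then reverse → sheriff.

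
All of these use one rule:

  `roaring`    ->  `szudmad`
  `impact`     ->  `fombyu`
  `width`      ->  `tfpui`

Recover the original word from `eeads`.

gross

Read the word backwards and shift each letter +12.
Reversing it on eeads: shift back: e−12=s, e−12=s, a−12=o, d−12=r, s−12=g → ssorg; then reverse → gross.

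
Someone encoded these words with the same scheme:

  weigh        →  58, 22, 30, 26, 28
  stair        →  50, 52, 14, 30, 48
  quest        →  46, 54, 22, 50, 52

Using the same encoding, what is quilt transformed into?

The formula is n = 2×(alphabet index, a=1) + 12.
On quilt: q=17→46, u=21→54, i=9→30, l=12→36, t=20→52.

46, 54, 30, 36, 52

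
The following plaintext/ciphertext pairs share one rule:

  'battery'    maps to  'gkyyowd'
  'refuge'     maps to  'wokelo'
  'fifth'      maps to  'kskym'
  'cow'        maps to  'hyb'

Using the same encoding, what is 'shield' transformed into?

xmsoqi

The shift depends on letter class: consonant b→g is +5, but vowel a→k is +10. Two shifts are in play — +10 for a/e/i/o/u, +5 for every other letter.
Applying it to shield: s(cons)+5=x, h(cons)+5=m, i(vowel)+10=s, e(vowel)+10=o, l(cons)+5=q, d(cons)+5=i.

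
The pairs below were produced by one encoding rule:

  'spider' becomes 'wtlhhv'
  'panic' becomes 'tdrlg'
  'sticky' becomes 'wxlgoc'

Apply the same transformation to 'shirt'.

wllvx

The shift depends on letter class: consonant s→w is +4, but vowel i→l is +3. Vowels shift forward by 3 and consonants shift forward by 4.
On shirt: s(cons)+4=w, h(cons)+4=l, i(vowel)+3=l, r(cons)+4=v, t(cons)+4=x.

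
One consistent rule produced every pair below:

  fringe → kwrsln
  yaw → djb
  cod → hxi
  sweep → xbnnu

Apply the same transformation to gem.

The shift depends on letter class: consonant f→k is +5, but vowel i→r is +9. Two shifts are in play — +9 for a/e/i/o/u, +5 for every other letter.
For gem: g(cons)+5=l, e(vowel)+9=n, m(cons)+5=r.

lnr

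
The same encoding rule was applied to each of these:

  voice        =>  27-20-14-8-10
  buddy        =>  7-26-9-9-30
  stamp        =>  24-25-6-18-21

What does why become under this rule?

v is letter #22 and maps to 27: an offset of 5. Each letter is replaced by its alphabet position (a=1..z=26) + 5.
For why: w=23→28, h=8→13, y=25→30.

28-13-30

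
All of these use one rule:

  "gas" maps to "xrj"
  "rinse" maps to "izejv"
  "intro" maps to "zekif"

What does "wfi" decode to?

for

Compare letters: g→x is +17, a→r is +17, s→j is +17 — a constant shift. It's a constant shift of +17 (ROT17).
Reversing it on wfi: w−17=f, f−17=o, i−17=r.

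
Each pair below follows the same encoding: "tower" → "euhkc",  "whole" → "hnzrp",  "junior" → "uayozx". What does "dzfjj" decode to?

study

Shifts by position in tower: pos 0: t→e (+11), pos 1: o→u (+6), pos 2: w→h (+11), pos 3: e→k (+6) — repeating every 2. It's a Vigenère-style cipher with numeric key [11,6]: position i shifts by key[i mod 2].
Undoing it on dzfjj: d−11=s, z−6=t, f−11=u, j−6=d, j−11=y.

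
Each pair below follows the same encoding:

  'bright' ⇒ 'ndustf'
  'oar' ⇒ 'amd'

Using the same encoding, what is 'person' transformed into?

Compare letters: b→n is +12, r→d is +12, i→u is +12 — a constant shift. It's a constant shift of +12 (ROT12).
On person: p+12=b, e+12=q, r+12=d, s+12=e, o+12=a, n+12=z.

bqdeaz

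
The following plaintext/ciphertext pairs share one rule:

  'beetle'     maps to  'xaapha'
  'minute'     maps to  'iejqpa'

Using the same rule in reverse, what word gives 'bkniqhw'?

formula

Compare letters: b→x is +22, e→a is +22, e→a is +22 — a constant shift. This is a Caesar cipher with shift 22.
Decoding bkniqhw: b−22=f, k−22=o, n−22=r, i−22=m, q−22=u, h−22=l, w−22=a.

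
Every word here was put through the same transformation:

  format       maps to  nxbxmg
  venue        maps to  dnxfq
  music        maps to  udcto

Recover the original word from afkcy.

swarm

In format: f→n is +8, o→x is +9, r→b is +10, m→x is +11 — the shift increases by 1 each position. The shift increases by 1 at each position, starting from +8: 8, 9, 10, ….
Undoing it on afkcy: a−8=s, f−9=w, k−10=a, c−11=r, y−12=m.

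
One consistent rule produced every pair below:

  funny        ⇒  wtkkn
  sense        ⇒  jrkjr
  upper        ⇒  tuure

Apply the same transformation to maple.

fxuar

f(5)→w(22) and u(20)→t(19) fit y≡5x+23 (mod 26); the inverse of 5 mod 26 is 21. This is an affine cipher: with a=0,…,z=25, each position x becomes (5x+23) mod 26.
On maple: m(12)→5·12+23≡5=f; a(0)→5·0+23≡23=x; p(15)→5·15+23≡20=u; l(11)→5·11+23≡0=a; e(4)→5·4+23≡17=r (all mod 26).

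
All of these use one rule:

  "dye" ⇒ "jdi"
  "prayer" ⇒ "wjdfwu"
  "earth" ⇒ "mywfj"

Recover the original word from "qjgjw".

rebel

The word is reversed, then every letter is shifted forward by 5.
Undoing it on qjgjw: shift back: q−5=l, j−5=e, g−5=b, j−5=e, w−5=r → leber; then reverse → rebel.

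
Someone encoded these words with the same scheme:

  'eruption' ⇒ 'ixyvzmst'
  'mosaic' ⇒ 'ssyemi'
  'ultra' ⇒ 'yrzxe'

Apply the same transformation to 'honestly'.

The shift depends on letter class: consonant r→x is +6, but vowel e→i is +4. The rule splits by letter class: vowels +4, consonants +6.
On honestly: h(cons)+6=n, o(vowel)+4=s, n(cons)+6=t, e(vowel)+4=i, s(cons)+6=y, t(cons)+6=z, l(cons)+6=r, y(cons)+6=e.

nstiyzre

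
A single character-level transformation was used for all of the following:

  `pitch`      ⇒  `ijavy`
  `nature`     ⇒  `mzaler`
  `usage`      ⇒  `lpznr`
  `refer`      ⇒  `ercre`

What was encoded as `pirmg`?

spend

p(15)→i(8) and i(8)→j(9) fit y≡11x+25 (mod 26); the inverse of 11 mod 26 is 19. Each letter's alphabet position (a=0..z=25) is mapped through 11·x+25 mod 26 — an affine cipher.
Reversing it on pirmg: p(15)→19·(15−25)≡18=s; i(8)→19·(8−25)≡15=p; r(17)→19·(17−25)≡4=e; m(12)→19·(12−25)≡13=n; g(6)→19·(6−25)≡3=d (all mod 26).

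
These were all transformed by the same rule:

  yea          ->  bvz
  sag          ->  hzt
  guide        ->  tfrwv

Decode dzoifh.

Each pair mirrors across the alphabet (y↔b, e↔v, a↔z): positions sum to 25. Letters are reflected about the middle of the alphabet (position → 25−position): Atbash.
Decoding dzoifh: d↔w, z↔a, o↔l, i↔r, f↔u, h↔s.

walrus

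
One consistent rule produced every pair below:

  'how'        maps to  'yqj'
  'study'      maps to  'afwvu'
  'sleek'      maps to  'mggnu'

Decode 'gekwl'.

The output letters match the input read backwards, each shifted +2: how reversed is woh. The word is reversed, then every letter is shifted forward by 2.
Decoding gekwl: shift back: g−2=e, e−2=c, k−2=i, w−2=u, l−2=j → eciuj; then reverse → juice.

juice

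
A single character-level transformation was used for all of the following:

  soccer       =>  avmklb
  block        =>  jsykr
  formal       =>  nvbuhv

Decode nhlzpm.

fabric

Shifts by position in soccer: pos 0: s→a (+8), pos 1: o→v (+7), pos 2: c→m (+10), pos 3: c→k (+8), pos 4: e→l (+7), pos 5: r→b (+10) — repeating every 3. A repeating key of period 3 is used — shifts +8, +7, +10 over and over.
Decoding nhlzpm: n−8=f, h−7=a, l−10=b, z−8=r, p−7=i, m−10=c.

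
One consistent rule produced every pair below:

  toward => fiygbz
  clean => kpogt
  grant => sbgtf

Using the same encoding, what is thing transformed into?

fhwts

t(19)→f(5) and o(14)→i(8) fit y≡15x+6 (mod 26); the inverse of 15 mod 26 is 7. Treating letters as 0–25, the rule is x ↦ 15x + 6 (mod 26).
Applying it to thing: t(19)→15·19+6≡5=f; h(7)→15·7+6≡7=h; i(8)→15·8+6≡22=w; n(13)→15·13+6≡19=t; g(6)→15·6+6≡18=s (all mod 26).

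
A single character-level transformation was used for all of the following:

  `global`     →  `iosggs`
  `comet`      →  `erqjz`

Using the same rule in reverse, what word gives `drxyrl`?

In global: g→i is +2, l→o is +3, o→s is +4, b→g is +5 — the shift increases by 1 each position. Each letter shifts forward by (position + 2), i.e. 2, 3, 4, … — the shift grows by one for each successive letter.
Decoding drxyrl: d−2=b, r−3=o, x−4=t, y−5=t, r−6=l, l−7=e.

bottle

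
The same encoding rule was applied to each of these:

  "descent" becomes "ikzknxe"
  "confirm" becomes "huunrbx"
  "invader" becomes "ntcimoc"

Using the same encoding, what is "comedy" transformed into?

In descent: d→i is +5, e→k is +6, s→z is +7, c→k is +8 — the shift increases by 1 each position. Letter i (0-indexed) is shifted by i+5, so successive shifts are 5, 6, 7, ….
Applying it to comedy: c+5=h, o+6=u, m+7=t, e+8=m, d+9=m, y+10=i.

hutmmi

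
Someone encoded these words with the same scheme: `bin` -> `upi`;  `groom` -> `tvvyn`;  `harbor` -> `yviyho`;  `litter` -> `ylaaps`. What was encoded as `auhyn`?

The output letters match the input read backwards, each shifted +7: bin reversed is nib. The word is reversed, then every letter is shifted forward by 7.
Decoding auhyn: shift back: a−7=t, u−7=n, h−7=a, y−7=r, n−7=g → tnarg; then reverse → grant.

grant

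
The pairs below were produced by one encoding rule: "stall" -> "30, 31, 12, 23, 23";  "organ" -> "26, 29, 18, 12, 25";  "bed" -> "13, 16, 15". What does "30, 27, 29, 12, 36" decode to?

s is letter #19 and maps to 30: an offset of 11. Each letter is replaced by its alphabet position (a=1..z=26) + 11.
Decoding 30, 27, 29, 12, 36: 30→(30−11)÷1=19=s, 27→(27−11)÷1=16=p, 29→(29−11)÷1=18=r, 12→(12−11)÷1=1=a, 36→(36−11)÷1=25=y.

spray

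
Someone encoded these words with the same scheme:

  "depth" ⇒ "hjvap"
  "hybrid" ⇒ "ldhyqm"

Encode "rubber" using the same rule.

In depth: d→h is +4, e→j is +5, p→v is +6, t→a is +7 — the shift increases by 1 each position. Each letter shifts forward by (position + 4), i.e. 4, 5, 6, … — the shift grows by one for each successive letter.
On rubber: r+4=v, u+5=z, b+6=h, b+7=i, e+8=m, r+9=a.

vzhima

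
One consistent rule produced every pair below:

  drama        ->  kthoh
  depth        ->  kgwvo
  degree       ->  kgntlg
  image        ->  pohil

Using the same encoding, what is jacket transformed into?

Shifts by position in drama: pos 0: d→k (+7), pos 1: r→t (+2), pos 2: a→h (+7), pos 3: m→o (+2) — repeating every 2. A repeating key of period 2 is used — shifts +7, +2 over and over.
On jacket: j+7=q, a+2=c, c+7=j, k+2=m, e+7=l, t+2=v.

qcjmlv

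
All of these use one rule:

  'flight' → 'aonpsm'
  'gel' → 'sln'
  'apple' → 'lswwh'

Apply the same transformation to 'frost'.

The output letters match the input read backwards, each shifted +7: flight reversed is thgilf. The word is reversed, then every letter is shifted forward by 7.
For frost: reverse → tsorf; then shift: t+7=a, s+7=z, o+7=v, r+7=y, f+7=m.

azvym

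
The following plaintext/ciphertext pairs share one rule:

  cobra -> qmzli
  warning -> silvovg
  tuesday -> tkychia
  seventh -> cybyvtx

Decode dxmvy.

Treating letters as 0–25, the rule is x ↦ 17x + 8 (mod 26).
Reversing it on dxmvy: d(3)→23·(3−8)≡15=p; x(23)→23·(23−8)≡7=h; m(12)→23·(12−8)≡14=o; v(21)→23·(21−8)≡13=n; y(24)→23·(24−8)≡4=e (all mod 26).

phone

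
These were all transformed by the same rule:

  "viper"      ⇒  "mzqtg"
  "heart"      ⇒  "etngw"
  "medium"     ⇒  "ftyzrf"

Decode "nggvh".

v(21)→m(12) and i(8)→z(25) fit y≡21x+13 (mod 26); the inverse of 21 mod 26 is 5. Treating letters as 0–25, the rule is x ↦ 21x + 13 (mod 26).
Decoding nggvh: n(13)→5·(13−13)≡0=a; g(6)→5·(6−13)≡17=r; g(6)→5·(6−13)≡17=r; v(21)→5·(21−13)≡14=o; h(7)→5·(7−13)≡22=w (all mod 26).

arrow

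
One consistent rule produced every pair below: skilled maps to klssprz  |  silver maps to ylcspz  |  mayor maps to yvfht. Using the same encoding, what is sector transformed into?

The output letters match the input read backwards, each shifted +7: skilled reversed is delliks. Read the word backwards and shift each letter +7.
Applying it to sector: reverse → rotces; then shift: r+7=y, o+7=v, t+7=a, c+7=j, e+7=l, s+7=z.

yvajlz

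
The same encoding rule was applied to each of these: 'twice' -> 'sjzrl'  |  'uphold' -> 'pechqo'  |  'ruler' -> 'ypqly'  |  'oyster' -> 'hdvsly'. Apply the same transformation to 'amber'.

xnuly

Each letter's alphabet position (a=0..z=25) is mapped through 23·x+23 mod 26 — an affine cipher.
Applying it to amber: a(0)→23·0+23≡23=x; m(12)→23·12+23≡13=n; b(1)→23·1+23≡20=u; e(4)→23·4+23≡11=l; r(17)→23·17+23≡24=y (all mod 26).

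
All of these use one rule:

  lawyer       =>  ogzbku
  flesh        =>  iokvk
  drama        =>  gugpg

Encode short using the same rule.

The shift depends on letter class: consonant l→o is +3, but vowel a→g is +6. The rule splits by letter class: vowels +6, consonants +3.
Applying it to short: s(cons)+3=v, h(cons)+3=k, o(vowel)+6=u, r(cons)+3=u, t(cons)+3=w.

vkuuw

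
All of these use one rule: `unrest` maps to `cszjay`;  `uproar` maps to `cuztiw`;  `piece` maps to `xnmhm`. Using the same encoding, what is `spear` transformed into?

It's a Vigenère-style cipher with numeric key [8,5]: position i shifts by key[i mod 2].
Applying it to spear: s+8=a, p+5=u, e+8=m, a+5=f, r+8=z.

aumfz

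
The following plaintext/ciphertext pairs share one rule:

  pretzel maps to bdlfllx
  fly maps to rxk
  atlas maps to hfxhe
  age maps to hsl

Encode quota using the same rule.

Two shifts are in play — +7 for a/e/i/o/u, +12 for every other letter.
On quota: q(cons)+12=c, u(vowel)+7=b, o(vowel)+7=v, t(cons)+12=f, a(vowel)+7=h.

cbvfh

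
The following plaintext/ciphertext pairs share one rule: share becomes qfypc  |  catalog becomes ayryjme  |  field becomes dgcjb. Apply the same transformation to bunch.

zslaf

Compare letters: s→q is +24, h→f is +24, a→y is +24 — a constant shift. Every letter moves 24 places later in the alphabet, wrapping around z→a.
On bunch: b+24=z, u+24=s, n+24=l, c+24=a, h+24=f.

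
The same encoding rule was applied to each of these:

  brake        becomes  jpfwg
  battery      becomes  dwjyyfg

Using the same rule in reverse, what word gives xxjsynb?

The output letters match the input read backwards, each shifted +5: brake reversed is ekarb. Two steps: reverse the string, then apply a Caesar shift of +5.
Reversing it on xxjsynb: shift back: x−5=s, x−5=s, j−5=e, s−5=n, y−5=t, n−5=i, b−5=w → ssentiw; then reverse → witness.

witness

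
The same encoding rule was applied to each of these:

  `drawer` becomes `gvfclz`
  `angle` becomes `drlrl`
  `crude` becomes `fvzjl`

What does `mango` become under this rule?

The shift increases by 1 at each position, starting from +3: 3, 4, 5, ….
On mango: m+3=p, a+4=e, n+5=s, g+6=m, o+7=v.

pesmv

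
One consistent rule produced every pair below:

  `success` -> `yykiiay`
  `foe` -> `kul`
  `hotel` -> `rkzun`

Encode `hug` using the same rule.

The output letters match the input read backwards, each shifted +6: success reversed is sseccus. Read the word backwards and shift each letter +6.
Applying it to hug: reverse → guh; then shift: g+6=m, u+6=a, h+6=n.

man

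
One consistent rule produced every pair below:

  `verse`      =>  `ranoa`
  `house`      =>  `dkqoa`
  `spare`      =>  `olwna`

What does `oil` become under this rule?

keh

Compare letters: v→r is +22, e→a is +22, r→n is +22 — a constant shift. This is a Caesar cipher with shift 22.
Applying it to oil: o+22=k, i+22=e, l+22=h.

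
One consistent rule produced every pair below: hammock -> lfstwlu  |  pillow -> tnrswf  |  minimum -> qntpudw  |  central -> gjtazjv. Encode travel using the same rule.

In hammock: h→l is +4, a→f is +5, m→s is +6, m→t is +7 — the shift increases by 1 each position. Letter i (0-indexed) is shifted by i+4, so successive shifts are 4, 5, 6, ….
Applying it to travel: t+4=x, r+5=w, a+6=g, v+7=c, e+8=m, l+9=u.

xwgcmu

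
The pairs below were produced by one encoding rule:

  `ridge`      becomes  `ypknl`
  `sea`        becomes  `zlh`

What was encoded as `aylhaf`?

treaty

Compare letters: r→y is +7, i→p is +7, d→k is +7 — a constant shift. It's a constant shift of +7 (ROT7).
Reversing it on aylhaf: a−7=t, y−7=r, l−7=e, h−7=a, a−7=t, f−7=y.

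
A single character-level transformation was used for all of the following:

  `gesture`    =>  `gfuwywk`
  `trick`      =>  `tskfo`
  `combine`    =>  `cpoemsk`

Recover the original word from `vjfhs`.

In gesture: g→g is +0, e→f is +1, s→u is +2, t→w is +3 — the shift increases by 1 each position. Letter i (0-indexed) is shifted by i+0, so successive shifts are 0, 1, 2, ….
Decoding vjfhs: v−0=v, j−1=i, f−2=d, h−3=e, s−4=o.

video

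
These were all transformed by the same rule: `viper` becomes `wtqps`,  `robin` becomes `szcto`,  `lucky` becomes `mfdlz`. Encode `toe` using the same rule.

The rule splits by letter class: vowels +11, consonants +1.
For toe: t(cons)+1=u, o(vowel)+11=z, e(vowel)+11=p.

uzp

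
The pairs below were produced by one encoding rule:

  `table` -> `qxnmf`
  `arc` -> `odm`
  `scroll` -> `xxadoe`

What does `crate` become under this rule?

The output letters match the input read backwards, each shifted +12: table reversed is elbat. Two steps: reverse the string, then apply a Caesar shift of +12.
Applying it to crate: reverse → etarc; then shift: e+12=q, t+12=f, a+12=m, r+12=d, c+12=o.

qfmdo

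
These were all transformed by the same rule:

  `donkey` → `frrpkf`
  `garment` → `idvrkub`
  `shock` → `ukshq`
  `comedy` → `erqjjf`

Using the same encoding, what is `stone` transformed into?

uwssk

Each letter shifts forward by (position + 2), i.e. 2, 3, 4, … — the shift grows by one for each successive letter.
For stone: s+2=u, t+3=w, o+4=s, n+5=s, e+6=k.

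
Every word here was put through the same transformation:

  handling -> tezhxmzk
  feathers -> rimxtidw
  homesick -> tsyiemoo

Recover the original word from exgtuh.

stupid

The shifts repeat in a cycle of length 2: positions 0,1,… shift by +12, +4, then the pattern repeats.
Decoding exgtuh: e−12=s, x−4=t, g−12=u, t−4=p, u−12=i, h−4=d.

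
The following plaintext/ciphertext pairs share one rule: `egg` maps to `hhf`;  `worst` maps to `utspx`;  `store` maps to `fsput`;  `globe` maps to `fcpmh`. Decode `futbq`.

The output letters match the input read backwards, each shifted +1: egg reversed is gge. The word is reversed, then every letter is shifted forward by 1.
Decoding futbq: shift back: f−1=e, u−1=t, t−1=s, b−1=a, q−1=p → etsap; then reverse → paste.

paste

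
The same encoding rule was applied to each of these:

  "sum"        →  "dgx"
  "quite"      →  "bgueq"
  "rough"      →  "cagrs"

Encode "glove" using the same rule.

The shift depends on letter class: consonant s→d is +11, but vowel u→g is +12. Two shifts are in play — +12 for a/e/i/o/u, +11 for every other letter.
Applying it to glove: g(cons)+11=r, l(cons)+11=w, o(vowel)+12=a, v(cons)+11=g, e(vowel)+12=q.

rwagq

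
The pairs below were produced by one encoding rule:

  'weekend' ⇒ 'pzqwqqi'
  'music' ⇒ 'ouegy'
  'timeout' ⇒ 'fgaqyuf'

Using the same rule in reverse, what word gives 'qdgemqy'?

The output letters match the input read backwards, each shifted +12: weekend reversed is dnekeew. Two steps: reverse the string, then apply a Caesar shift of +12.
Reversing it on qdgemqy: shift back: q−12=e, d−12=r, g−12=u, e−12=s, m−12=a, q−12=e, y−12=m → erusaem; then reverse → measure.

measure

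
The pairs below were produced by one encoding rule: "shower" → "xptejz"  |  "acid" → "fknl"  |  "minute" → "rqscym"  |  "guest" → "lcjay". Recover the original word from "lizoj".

Shifts by position in shower: pos 0: s→x (+5), pos 1: h→p (+8), pos 2: o→t (+5), pos 3: w→e (+8) — repeating every 2. The shifts repeat in a cycle of length 2: positions 0,1,… shift by +5, +8, then the pattern repeats.
Undoing it on lizoj: l−5=g, i−8=a, z−5=u, o−8=g, j−5=e.

gauge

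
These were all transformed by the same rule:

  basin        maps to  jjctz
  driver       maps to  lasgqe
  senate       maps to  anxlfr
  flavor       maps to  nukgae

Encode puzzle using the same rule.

In basin: b→j is +8, a→j is +9, s→c is +10, i→t is +11 — the shift increases by 1 each position. The shift increases by 1 at each position, starting from +8: 8, 9, 10, ….
For puzzle: p+8=x, u+9=d, z+10=j, z+11=k, l+12=x, e+13=r.

xdjkxr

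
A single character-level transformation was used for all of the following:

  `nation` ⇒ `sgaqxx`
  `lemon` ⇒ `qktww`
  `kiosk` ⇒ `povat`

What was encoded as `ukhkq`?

peach

In nation: n→s is +5, a→g is +6, t→a is +7, i→q is +8 — the shift increases by 1 each position. Each letter shifts forward by (position + 5), i.e. 5, 6, 7, … — the shift grows by one for each successive letter.
Reversing it on ukhkq: u−5=p, k−6=e, h−7=a, k−8=c, q−9=h.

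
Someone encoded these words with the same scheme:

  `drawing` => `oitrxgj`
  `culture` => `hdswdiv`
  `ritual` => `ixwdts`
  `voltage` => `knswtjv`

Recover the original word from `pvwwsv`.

settle

d(3)→o(14) and r(17)→i(8) fit y≡7x+19 (mod 26); the inverse of 7 mod 26 is 15. This is an affine cipher: with a=0,…,z=25, each position x becomes (7x+19) mod 26.
Decoding pvwwsv: p(15)→15·(15−19)≡18=s; v(21)→15·(21−19)≡4=e; w(22)→15·(22−19)≡19=t; w(22)→15·(22−19)≡19=t; s(18)→15·(18−19)≡11=l; v(21)→15·(21−19)≡4=e (all mod 26).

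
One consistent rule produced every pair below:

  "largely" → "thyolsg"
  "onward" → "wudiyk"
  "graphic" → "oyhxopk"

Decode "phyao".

harsh

Shifts by position in largely: pos 0: l→t (+8), pos 1: a→h (+7), pos 2: r→y (+7), pos 3: g→o (+8), pos 4: e→l (+7), pos 5: l→s (+7) — repeating every 3. The shifts repeat in a cycle of length 3: positions 0,1,… shift by +8, +7, +7, then the pattern repeats.
Reversing it on phyao: p−8=h, h−7=a, y−7=r, a−8=s, o−7=h.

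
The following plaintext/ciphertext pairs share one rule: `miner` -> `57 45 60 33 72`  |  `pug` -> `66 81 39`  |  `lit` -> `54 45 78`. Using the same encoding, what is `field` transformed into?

36 45 33 54 30

The formula is n = 3×(alphabet index, a=1) + 18.
On field: f=6→36, i=9→45, e=5→33, l=12→54, d=4→30.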